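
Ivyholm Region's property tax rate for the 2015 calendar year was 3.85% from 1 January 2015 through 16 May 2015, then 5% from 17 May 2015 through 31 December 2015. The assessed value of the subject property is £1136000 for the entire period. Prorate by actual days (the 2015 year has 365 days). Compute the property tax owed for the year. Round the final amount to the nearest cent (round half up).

1 January – 16 May 2015: 136 days at 3.85% → £1136000 × 3.85% × 136/365 = £16296.1534
17 May – 31 December 2015: 229 days at 5% → £1136000 × 5% × 229/365 = £35636.1644
Total = £51932.3178

£51932.32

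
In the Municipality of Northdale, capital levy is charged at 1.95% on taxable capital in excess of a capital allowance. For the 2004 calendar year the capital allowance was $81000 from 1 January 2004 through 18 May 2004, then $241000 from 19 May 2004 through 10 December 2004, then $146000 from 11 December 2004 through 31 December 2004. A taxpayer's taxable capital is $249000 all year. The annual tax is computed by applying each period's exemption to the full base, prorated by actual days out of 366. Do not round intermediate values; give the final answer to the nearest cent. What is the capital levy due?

1 January – 18 May 2004: 139 days, exemption $81000 → ($249000 − $81000) × 1.95% × 139/366 = $1244.1639
19 May – 10 December 2004: 206 days, exemption $241000 → ($249000 − $241000) × 1.95% × 206/366 = $87.8033
11 December – 31 December 2004: 21 days, exemption $146000 → ($249000 − $146000) × 1.95% × 21/366 = $115.2418
Total = $1447.2090

$1447.21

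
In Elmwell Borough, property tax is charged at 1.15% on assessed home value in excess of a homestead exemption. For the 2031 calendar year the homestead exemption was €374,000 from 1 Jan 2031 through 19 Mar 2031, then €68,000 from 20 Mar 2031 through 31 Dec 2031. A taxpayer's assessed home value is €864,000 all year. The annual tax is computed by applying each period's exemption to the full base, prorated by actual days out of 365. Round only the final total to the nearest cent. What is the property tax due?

1 Jan – 19 Mar 2031: 78 days, exemption €374,000 → (€864,000 − €374,000) × 1.15% × 78/365 = €1,204.1918
20 Mar – 31 Dec 2031: 287 days, exemption €68,000 → (€864,000 − €68,000) × 1.15% × 287/365 = €7,197.8027
Total = €8,401.9945

€8,401.99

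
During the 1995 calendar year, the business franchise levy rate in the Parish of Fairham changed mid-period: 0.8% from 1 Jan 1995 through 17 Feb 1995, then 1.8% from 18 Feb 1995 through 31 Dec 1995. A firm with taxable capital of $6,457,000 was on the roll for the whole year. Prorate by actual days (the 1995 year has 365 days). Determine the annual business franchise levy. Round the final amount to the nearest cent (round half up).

$107,734.60

1 Jan – 17 Feb 1995: 48 days at 0.8% → $6,457,000 × 0.8% × 48/365 = $6,793.1178
18 Feb – 31 Dec 1995: 317 days at 1.8% → $6,457,000 × 1.8% × 317/365 = $100,941.4849
Total = $107,734.6027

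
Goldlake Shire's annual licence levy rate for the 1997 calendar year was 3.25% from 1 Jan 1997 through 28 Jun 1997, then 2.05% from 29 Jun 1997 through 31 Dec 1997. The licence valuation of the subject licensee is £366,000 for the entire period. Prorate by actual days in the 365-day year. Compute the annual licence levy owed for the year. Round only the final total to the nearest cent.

1 Jan – 28 Jun 1997: 179 days at 3.25% → £366,000 × 3.25% × 179/365 = £5,833.4384
29 Jun – 31 Dec 1997: 186 days at 2.05% → £366,000 × 2.05% × 186/365 = £3,823.4466
Total = £9,656.8849

£9,656.88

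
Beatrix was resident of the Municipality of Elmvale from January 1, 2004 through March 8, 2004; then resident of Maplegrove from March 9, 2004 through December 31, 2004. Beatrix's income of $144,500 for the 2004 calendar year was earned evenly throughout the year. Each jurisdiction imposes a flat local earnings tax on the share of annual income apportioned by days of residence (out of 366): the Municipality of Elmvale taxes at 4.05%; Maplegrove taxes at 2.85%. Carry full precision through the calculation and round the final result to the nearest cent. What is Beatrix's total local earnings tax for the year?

$4,440.41

The Municipality of Elmvale, January 1 – March 8, 2004: 68 days → $144,500 × 4.05% × 68/366 = $1,087.3033
Maplegrove, March 9 – December 31, 2004: 298 days → $144,500 × 2.85% × 298/366 = $3,353.1107
Total = $4,440.4139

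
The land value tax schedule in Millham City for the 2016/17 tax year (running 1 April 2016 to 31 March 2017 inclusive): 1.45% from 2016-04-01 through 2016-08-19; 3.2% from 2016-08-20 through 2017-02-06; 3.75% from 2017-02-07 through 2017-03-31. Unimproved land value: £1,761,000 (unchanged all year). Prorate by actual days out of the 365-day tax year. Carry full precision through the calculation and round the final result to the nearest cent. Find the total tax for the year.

2016-04-01 to 2016-08-19: 141 days at 1.45% → £1,761,000 × 1.45% × 141/365 = £9,864.0123
2016-08-20 to 2017-02-06: 171 days at 3.2% → £1,761,000 × 3.2% × 171/365 = £26,400.5260
2017-02-07 to 2017-03-31: 53 days at 3.75% → £1,761,000 × 3.75% × 53/365 = £9,589.0068
Total = £45,853.5452

£45,853.55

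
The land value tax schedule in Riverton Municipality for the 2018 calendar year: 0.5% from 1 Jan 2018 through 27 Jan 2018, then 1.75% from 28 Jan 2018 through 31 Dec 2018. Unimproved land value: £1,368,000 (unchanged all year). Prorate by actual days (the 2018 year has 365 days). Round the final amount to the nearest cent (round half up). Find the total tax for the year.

1 Jan – 27 Jan 2018: 27 days at 0.5% → £1,368,000 × 0.5% × 27/365 = £505.9726
28 Jan – 31 Dec 2018: 338 days at 1.75% → £1,368,000 × 1.75% × 338/365 = £22,169.0959
Total = £22,675.0685

£22,675.07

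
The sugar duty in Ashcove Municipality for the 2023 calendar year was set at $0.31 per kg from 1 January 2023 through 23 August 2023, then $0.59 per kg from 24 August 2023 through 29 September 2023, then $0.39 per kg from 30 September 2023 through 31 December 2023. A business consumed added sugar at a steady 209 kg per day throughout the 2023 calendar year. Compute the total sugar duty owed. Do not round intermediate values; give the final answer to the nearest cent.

1 January – 23 August 2023: 235 days × 209 kg/day = 49,115 kg at $0.31/kg → $15225.65
24 August – 29 September 2023: 37 days × 209 kg/day = 7,733 kg at $0.59/kg → $4562.47
30 September – 31 December 2023: 93 days × 209 kg/day = 19,437 kg at $0.39/kg → $7580.43

$27368.55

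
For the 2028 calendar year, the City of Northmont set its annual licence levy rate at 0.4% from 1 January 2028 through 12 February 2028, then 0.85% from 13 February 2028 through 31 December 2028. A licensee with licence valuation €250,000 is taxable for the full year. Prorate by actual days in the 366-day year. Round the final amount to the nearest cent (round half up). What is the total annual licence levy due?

1 January – 12 February 2028: 43 days at 0.4% → €250,000 × 0.4% × 43/366 = €117.4863
13 February – 31 December 2028: 323 days at 0.85% → €250,000 × 0.85% × 323/366 = €1,875.3415
Total = €1,992.8279

€1,992.83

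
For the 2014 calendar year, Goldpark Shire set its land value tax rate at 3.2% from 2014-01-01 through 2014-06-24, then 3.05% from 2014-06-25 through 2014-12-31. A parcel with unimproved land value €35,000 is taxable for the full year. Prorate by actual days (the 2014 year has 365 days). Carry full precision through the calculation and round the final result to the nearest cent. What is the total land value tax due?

2014-01-01 to 2014-06-24: 175 days at 3.2% → €35,000 × 3.2% × 175/365 = €536.9863
2014-06-25 to 2014-12-31: 190 days at 3.05% → €35,000 × 3.05% × 190/365 = €555.6849
Total = €1,092.6712

€1,092.67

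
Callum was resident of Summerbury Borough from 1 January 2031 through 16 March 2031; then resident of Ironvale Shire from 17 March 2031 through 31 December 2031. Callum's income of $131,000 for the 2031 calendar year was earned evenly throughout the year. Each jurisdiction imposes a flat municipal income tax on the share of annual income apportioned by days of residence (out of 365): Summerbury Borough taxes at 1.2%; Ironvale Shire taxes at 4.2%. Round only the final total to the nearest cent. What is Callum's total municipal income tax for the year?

Summerbury Borough, 1 January – 16 March 2031: 75 days → $131,000 × 1.2% × 75/365 = $323.0137
Ironvale Shire, 17 March – 31 December 2031: 290 days → $131,000 × 4.2% × 290/365 = $4,371.4521
Total = $4,694.4658

$4,694.47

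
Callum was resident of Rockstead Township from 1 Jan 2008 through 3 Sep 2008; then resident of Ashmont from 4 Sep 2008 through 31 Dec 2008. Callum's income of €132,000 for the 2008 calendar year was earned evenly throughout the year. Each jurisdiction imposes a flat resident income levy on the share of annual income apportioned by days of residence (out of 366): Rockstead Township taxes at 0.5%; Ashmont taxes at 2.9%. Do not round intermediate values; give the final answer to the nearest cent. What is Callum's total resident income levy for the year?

€1,690.03

Rockstead Township, 1 Jan – 3 Sep 2008: 247 days → €132,000 × 0.5% × 247/366 = €445.4098
Ashmont, 4 Sep – 31 Dec 2008: 119 days → €132,000 × 2.9% × 119/366 = €1,244.6230
Total = €1,690.0328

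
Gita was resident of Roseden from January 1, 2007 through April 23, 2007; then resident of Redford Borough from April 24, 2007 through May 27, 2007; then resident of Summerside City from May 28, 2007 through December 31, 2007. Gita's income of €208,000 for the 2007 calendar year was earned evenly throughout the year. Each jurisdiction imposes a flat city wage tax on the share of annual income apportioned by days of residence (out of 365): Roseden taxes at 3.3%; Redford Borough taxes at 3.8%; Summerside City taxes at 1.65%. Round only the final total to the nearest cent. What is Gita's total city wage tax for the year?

€4,911.08

Roseden, January 1 – April 23, 2007: 113 days → €208,000 × 3.3% × 113/365 = €2,125.0192
Redford Borough, April 24 – May 27, 2007: 34 days → €208,000 × 3.8% × 34/365 = €736.2630
Summerside City, May 28 – December 31, 2007: 218 days → €208,000 × 1.65% × 218/365 = €2,049.7973
Total = €4,911.0795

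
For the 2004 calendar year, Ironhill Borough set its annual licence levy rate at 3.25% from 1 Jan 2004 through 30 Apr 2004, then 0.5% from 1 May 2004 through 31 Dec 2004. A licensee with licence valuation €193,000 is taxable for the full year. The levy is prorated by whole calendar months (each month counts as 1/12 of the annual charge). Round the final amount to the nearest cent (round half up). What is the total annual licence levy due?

1 Jan – 30 Apr 2004: 4 months at 3.25% → €193,000 × 3.25% × 4/12 = €2,090.8333
1 May – 31 Dec 2004: 8 months at 0.5% → €193,000 × 0.5% × 8/12 = €643.3333
Total = €2,734.1667

€2,734.17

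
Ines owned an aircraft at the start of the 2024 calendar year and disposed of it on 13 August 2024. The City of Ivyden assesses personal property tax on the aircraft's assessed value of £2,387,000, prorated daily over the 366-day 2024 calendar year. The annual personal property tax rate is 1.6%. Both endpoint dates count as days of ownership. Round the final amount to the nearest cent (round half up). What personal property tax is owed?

Days held (1 January – 13 August 2024): 226 out of 366
Tax = £2,387,000 × 1.6% × 226/366 = £23,583.0383

£23,583.04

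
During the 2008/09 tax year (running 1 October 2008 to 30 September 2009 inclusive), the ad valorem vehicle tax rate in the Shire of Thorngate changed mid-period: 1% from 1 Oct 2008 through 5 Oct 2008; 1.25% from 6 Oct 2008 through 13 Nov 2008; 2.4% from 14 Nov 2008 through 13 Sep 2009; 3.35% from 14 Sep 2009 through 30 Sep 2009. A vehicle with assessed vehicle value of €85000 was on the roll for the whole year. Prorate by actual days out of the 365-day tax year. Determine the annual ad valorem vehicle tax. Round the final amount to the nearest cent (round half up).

€1956.86

1 Oct – 5 Oct 2008: 5 days at 1% → €85000 × 1% × 5/365 = €11.6438
6 Oct – 13 Nov 2008: 39 days at 1.25% → €85000 × 1.25% × 39/365 = €113.5274
14 Nov 2008 – 13 Sep 2009: 304 days at 2.4% → €85000 × 2.4% × 304/365 = €1699.0685
14 Sep – 30 Sep 2009: 17 days at 3.35% → €85000 × 3.35% × 17/365 = €132.6233
Total = €1956.8630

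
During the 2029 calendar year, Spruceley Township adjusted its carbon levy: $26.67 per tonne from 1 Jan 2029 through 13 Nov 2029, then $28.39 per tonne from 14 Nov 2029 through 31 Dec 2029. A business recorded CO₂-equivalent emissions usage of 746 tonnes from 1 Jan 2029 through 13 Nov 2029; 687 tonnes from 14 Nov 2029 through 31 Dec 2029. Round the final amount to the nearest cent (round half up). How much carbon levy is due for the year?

$39,399.75

1 Jan – 13 Nov 2029: 746 tonnes at $26.67/tonne → $19,895.82
14 Nov – 31 Dec 2029: 687 tonnes at $28.39/tonne → $19,503.93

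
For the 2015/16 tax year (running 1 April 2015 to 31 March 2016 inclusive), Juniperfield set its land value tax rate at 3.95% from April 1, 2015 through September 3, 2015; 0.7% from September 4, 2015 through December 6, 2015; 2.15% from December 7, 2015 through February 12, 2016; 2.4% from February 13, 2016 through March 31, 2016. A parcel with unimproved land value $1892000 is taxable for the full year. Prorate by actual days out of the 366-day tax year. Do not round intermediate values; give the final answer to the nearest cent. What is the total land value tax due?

April 1 – September 3, 2015: 156 days at 3.95% → $1892000 × 3.95% × 156/366 = $31853.8361
September 4 – December 6, 2015: 94 days at 0.7% → $1892000 × 0.7% × 94/366 = $3401.4645
December 7, 2015 – February 12, 2016: 68 days at 2.15% → $1892000 × 2.15% × 68/366 = $7557.6612
February 13 – March 31, 2016: 48 days at 2.4% → $1892000 × 2.4% × 48/366 = $5955.1475
Total = $48768.1093

$48768.11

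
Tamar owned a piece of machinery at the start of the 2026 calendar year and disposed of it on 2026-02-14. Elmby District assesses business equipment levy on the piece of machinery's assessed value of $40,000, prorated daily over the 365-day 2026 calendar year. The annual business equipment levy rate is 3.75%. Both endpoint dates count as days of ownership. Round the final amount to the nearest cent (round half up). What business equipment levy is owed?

$184.93

Days held (2026-01-01 to 2026-02-14): 45 out of 365
Tax = $40,000 × 3.75% × 45/365 = $184.9315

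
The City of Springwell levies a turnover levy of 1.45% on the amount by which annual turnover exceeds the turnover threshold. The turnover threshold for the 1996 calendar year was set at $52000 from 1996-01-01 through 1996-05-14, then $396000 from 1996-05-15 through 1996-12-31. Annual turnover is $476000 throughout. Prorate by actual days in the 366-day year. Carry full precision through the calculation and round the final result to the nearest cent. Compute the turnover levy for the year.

$2999.84

1996-01-01 to 1996-05-14: 135 days, exemption $52000 → ($476000 − $52000) × 1.45% × 135/366 = $2267.7049
1996-05-15 to 1996-12-31: 231 days, exemption $396000 → ($476000 − $396000) × 1.45% × 231/366 = $732.1311
Total = $2999.8361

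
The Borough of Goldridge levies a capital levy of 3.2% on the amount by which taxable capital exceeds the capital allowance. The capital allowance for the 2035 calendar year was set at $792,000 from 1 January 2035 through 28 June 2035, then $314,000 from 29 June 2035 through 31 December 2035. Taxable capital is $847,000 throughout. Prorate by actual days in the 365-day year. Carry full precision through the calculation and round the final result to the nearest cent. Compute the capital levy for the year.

1 January – 28 June 2035: 179 days, exemption $792,000 → ($847,000 − $792,000) × 3.2% × 179/365 = $863.1233
29 June – 31 December 2035: 186 days, exemption $314,000 → ($847,000 − $314,000) × 3.2% × 186/365 = $8,691.5507
Total = $9,554.6740

$9,554.67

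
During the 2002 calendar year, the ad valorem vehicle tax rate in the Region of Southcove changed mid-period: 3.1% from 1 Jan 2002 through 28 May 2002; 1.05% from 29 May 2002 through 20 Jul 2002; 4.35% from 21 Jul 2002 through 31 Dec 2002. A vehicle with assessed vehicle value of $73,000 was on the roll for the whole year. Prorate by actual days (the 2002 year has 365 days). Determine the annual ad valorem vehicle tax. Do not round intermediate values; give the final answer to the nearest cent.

$2,455.70

1 Jan – 28 May 2002: 148 days at 3.1% → $73,000 × 3.1% × 148/365 = $917.6000
29 May – 20 Jul 2002: 53 days at 1.05% → $73,000 × 1.05% × 53/365 = $111.3000
21 Jul – 31 Dec 2002: 164 days at 4.35% → $73,000 × 4.35% × 164/365 = $1,426.8000
Total = $2,455.7000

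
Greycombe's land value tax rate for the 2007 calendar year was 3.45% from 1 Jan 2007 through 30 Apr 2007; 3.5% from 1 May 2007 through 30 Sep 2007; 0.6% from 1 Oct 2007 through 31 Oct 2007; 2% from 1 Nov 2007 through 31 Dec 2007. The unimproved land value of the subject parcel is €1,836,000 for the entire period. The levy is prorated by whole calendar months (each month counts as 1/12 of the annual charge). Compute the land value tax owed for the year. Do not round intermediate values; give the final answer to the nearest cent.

1 Jan – 30 Apr 2007: 4 months at 3.45% → €1,836,000 × 3.45% × 4/12 = €21,114.0000
1 May – 30 Sep 2007: 5 months at 3.5% → €1,836,000 × 3.5% × 5/12 = €26,775.0000
1 Oct – 31 Oct 2007: 1 month at 0.6% → €1,836,000 × 0.6% × 1/12 = €918.0000
1 Nov – 31 Dec 2007: 2 months at 2% → €1,836,000 × 2% × 2/12 = €6,120.0000
Total = €54,927.0000

€54,927.00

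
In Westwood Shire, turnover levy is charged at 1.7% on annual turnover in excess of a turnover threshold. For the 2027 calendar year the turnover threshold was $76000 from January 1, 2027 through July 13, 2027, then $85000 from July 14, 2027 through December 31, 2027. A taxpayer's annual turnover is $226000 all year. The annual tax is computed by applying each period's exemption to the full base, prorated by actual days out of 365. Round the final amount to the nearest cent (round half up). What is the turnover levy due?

$2478.32

January 1 – July 13, 2027: 194 days, exemption $76000 → ($226000 − $76000) × 1.7% × 194/365 = $1355.3425
July 14 – December 31, 2027: 171 days, exemption $85000 → ($226000 − $85000) × 1.7% × 171/365 = $1122.9781
Total = $2478.3205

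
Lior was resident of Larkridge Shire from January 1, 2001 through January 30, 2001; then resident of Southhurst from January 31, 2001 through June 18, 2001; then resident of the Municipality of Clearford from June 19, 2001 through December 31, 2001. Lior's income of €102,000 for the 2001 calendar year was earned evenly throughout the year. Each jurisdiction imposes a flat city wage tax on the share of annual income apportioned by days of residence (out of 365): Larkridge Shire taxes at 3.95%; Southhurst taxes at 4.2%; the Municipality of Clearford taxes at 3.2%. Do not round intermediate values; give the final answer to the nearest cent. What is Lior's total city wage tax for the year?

Larkridge Shire, January 1 – January 30, 2001: 30 days → €102,000 × 3.95% × 30/365 = €331.1507
Southhurst, January 31 – June 18, 2001: 139 days → €102,000 × 4.2% × 139/365 = €1,631.4411
The Municipality of Clearford, June 19 – December 31, 2001: 196 days → €102,000 × 3.2% × 196/365 = €1,752.7233
Total = €3,715.3151

€3,715.32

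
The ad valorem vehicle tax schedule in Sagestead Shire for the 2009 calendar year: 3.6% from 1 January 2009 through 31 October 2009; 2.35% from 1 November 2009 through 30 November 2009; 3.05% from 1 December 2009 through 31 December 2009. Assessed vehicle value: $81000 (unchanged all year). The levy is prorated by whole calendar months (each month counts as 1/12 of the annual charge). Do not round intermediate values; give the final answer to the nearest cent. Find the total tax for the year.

1 January – 31 October 2009: 10 months at 3.6% → $81000 × 3.6% × 10/12 = $2430.0000
1 November – 30 November 2009: 1 month at 2.35% → $81000 × 2.35% × 1/12 = $158.6250
1 December – 31 December 2009: 1 month at 3.05% → $81000 × 3.05% × 1/12 = $205.8750
Total = $2794.5000

$2794.50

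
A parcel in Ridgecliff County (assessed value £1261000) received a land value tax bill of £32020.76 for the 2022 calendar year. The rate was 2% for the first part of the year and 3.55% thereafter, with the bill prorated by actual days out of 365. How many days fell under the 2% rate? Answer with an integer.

238 days

Let d = days at the first rate; then 365 − d days at the second rate.
£1261000 × [2%·d + 3.55%·(365−d)] / 365 = £32020.76
Solving gives d = 238, so the new rate took effect on 27 August 2022.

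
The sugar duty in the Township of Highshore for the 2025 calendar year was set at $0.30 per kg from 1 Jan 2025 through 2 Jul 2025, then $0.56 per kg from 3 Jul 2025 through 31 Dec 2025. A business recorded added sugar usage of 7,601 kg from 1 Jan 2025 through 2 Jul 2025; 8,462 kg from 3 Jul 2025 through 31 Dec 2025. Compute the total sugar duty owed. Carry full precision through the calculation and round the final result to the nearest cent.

1 Jan – 2 Jul 2025: 7,601 kg at $0.30/kg → $2,280.30
3 Jul – 31 Dec 2025: 8,462 kg at $0.56/kg → $4,738.72

$7,019.02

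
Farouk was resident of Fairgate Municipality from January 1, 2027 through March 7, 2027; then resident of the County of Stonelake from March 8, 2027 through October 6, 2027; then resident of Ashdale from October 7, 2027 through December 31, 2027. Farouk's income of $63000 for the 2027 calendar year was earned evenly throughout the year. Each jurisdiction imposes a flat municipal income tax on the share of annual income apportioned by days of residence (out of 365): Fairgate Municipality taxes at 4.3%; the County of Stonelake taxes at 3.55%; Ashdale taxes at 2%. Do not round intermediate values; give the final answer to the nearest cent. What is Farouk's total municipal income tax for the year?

$2091.86

Fairgate Municipality, January 1 – March 7, 2027: 66 days → $63000 × 4.3% × 66/365 = $489.8466
The County of Stonelake, March 8 – October 6, 2027: 213 days → $63000 × 3.55% × 213/365 = $1305.1356
Ashdale, October 7 – December 31, 2027: 86 days → $63000 × 2% × 86/365 = $296.8767
Total = $2091.8589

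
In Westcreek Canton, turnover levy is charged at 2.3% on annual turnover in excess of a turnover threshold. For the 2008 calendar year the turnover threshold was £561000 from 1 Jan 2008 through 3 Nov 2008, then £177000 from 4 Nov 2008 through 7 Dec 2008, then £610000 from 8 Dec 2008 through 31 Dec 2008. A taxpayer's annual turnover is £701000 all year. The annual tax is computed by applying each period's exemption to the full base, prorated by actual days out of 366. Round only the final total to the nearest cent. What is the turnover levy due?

1 Jan – 3 Nov 2008: 308 days, exemption £561000 → (£701000 − £561000) × 2.3% × 308/366 = £2709.7268
4 Nov – 7 Dec 2008: 34 days, exemption £177000 → (£701000 − £177000) × 2.3% × 34/366 = £1119.5847
8 Dec – 31 Dec 2008: 24 days, exemption £610000 → (£701000 − £610000) × 2.3% × 24/366 = £137.2459
Total = £3966.5574

£3966.56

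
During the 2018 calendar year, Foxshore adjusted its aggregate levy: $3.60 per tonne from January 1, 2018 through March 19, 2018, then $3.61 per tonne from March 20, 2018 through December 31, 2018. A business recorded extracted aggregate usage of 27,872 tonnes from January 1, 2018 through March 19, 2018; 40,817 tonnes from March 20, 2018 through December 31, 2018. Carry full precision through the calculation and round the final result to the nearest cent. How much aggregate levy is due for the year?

January 1 – March 19, 2018: 27,872 tonnes at $3.60/tonne → $100339.20
March 20 – December 31, 2018: 40,817 tonnes at $3.61/tonne → $147349.37

$247688.57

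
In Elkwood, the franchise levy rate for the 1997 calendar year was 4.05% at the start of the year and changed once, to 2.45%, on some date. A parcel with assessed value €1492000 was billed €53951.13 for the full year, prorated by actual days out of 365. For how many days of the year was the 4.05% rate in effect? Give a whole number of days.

Let d = days at the first rate; then 365 − d days at the second rate.
€1492000 × [4.05%·d + 2.45%·(365−d)] / 365 = €53951.13
Solving gives d = 266, so the new rate took effect on 24 Sep 1997.

266 days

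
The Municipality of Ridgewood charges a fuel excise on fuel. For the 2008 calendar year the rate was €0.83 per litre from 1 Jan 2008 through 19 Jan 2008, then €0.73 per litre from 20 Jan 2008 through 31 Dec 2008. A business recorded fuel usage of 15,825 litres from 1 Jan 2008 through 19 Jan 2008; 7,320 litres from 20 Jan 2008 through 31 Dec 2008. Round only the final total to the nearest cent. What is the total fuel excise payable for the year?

1 Jan – 19 Jan 2008: 15,825 litres at €0.83/litre → €13,134.75
20 Jan – 31 Dec 2008: 7,320 litres at €0.73/litre → €5,343.60

€18,478.35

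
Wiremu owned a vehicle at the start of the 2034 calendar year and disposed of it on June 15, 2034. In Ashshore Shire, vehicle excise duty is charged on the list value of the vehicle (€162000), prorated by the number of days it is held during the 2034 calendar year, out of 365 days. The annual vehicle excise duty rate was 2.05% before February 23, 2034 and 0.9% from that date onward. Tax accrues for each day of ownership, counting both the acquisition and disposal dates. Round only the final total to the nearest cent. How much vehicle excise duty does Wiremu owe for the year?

€933.61

January 1 – February 22, 2034: 53 days at 2.05% → €162000 × 2.05% × 53/365 = €482.2274
February 23 – June 15, 2034: 113 days at 0.9% → €162000 × 0.9% × 113/365 = €451.3808
Total = €933.6082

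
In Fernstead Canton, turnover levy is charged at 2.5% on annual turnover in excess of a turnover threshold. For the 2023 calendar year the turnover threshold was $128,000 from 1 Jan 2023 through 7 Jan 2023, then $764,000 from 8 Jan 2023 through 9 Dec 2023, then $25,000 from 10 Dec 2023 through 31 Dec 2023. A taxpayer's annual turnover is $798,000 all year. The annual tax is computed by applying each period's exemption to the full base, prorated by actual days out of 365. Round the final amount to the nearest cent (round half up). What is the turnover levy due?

$2,268.49

1 Jan – 7 Jan 2023: 7 days, exemption $128,000 → ($798,000 − $128,000) × 2.5% × 7/365 = $321.2329
8 Jan – 9 Dec 2023: 336 days, exemption $764,000 → ($798,000 − $764,000) × 2.5% × 336/365 = $782.4658
10 Dec – 31 Dec 2023: 22 days, exemption $25,000 → ($798,000 − $25,000) × 2.5% × 22/365 = $1,164.7945
Total = $2,268.4932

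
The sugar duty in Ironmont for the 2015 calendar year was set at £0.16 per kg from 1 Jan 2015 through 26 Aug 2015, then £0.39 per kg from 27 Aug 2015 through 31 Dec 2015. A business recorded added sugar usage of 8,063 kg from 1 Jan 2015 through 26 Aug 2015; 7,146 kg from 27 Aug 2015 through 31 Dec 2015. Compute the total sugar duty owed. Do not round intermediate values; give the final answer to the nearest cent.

£4077.02

1 Jan – 26 Aug 2015: 8,063 kg at £0.16/kg → £1290.08
27 Aug – 31 Dec 2015: 7,146 kg at £0.39/kg → £2786.94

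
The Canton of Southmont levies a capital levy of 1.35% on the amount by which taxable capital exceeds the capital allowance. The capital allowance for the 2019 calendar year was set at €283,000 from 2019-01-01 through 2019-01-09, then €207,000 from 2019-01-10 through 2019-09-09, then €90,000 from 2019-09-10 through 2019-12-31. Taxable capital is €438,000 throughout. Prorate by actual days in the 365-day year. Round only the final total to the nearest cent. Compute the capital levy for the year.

2019-01-01 to 2019-01-09: 9 days, exemption €283,000 → (€438,000 − €283,000) × 1.35% × 9/365 = €51.5959
2019-01-10 to 2019-09-09: 243 days, exemption €207,000 → (€438,000 − €207,000) × 1.35% × 243/365 = €2,076.1521
2019-09-10 to 2019-12-31: 113 days, exemption €90,000 → (€438,000 − €90,000) × 1.35% × 113/365 = €1,454.4493
Total = €3,582.1973

€3,582.20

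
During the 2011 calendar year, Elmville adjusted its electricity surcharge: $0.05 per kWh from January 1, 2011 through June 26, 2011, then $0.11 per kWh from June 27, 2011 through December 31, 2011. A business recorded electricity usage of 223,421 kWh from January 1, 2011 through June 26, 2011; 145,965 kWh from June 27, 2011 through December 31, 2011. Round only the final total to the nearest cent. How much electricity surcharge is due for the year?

January 1 – June 26, 2011: 223,421 kWh at $0.05/kWh → $11171.05
June 27 – December 31, 2011: 145,965 kWh at $0.11/kWh → $16056.15

$27227.20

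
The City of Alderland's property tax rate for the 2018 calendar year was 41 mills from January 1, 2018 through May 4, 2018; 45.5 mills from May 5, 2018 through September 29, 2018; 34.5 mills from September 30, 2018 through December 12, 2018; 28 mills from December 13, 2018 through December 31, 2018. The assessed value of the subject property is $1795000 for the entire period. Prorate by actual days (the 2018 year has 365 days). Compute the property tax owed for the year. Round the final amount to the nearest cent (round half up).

$73290.10

January 1 – May 4, 2018: 124 days at 41 mills → $1795000 × 4.1% × 124/365 = $25002.1370
May 5 – September 29, 2018: 148 days at 45.5 mills → $1795000 × 4.55% × 148/365 = $33116.5205
September 30 – December 12, 2018: 74 days at 34.5 mills → $1795000 × 3.45% × 74/365 = $12555.1644
December 13 – December 31, 2018: 19 days at 28 mills → $1795000 × 2.8% × 19/365 = $2616.2740
Total = $73290.0959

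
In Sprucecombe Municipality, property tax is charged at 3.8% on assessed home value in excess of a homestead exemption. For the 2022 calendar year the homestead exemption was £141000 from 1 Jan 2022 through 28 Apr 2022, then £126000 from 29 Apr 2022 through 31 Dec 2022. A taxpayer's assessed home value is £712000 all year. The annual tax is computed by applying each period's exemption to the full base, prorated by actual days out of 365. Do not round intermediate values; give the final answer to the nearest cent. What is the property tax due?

£22083.73

1 Jan – 28 Apr 2022: 118 days, exemption £141000 → (£712000 − £141000) × 3.8% × 118/365 = £7014.6959
29 Apr – 31 Dec 2022: 247 days, exemption £126000 → (£712000 − £126000) × 3.8% × 247/365 = £15069.0301
Total = £22083.7260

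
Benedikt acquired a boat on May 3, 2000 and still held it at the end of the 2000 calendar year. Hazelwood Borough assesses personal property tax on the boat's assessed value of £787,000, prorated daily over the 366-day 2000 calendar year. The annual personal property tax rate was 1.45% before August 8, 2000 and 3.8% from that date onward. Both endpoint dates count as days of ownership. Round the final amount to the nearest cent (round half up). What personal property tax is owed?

May 3 – August 7, 2000: 97 days at 1.45% → £787,000 × 1.45% × 97/366 = £3,024.3593
August 8 – December 31, 2000: 146 days at 3.8% → £787,000 × 3.8% × 146/366 = £11,929.7158
Total = £14,954.0751

£14,954.08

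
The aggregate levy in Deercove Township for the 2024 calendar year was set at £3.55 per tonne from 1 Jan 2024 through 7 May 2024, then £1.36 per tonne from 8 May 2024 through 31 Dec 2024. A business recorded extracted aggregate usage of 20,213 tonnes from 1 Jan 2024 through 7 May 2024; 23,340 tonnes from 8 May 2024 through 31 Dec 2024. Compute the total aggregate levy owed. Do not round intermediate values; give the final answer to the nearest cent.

1 Jan – 7 May 2024: 20,213 tonnes at £3.55/tonne → £71,756.15
8 May – 31 Dec 2024: 23,340 tonnes at £1.36/tonne → £31,742.40

£103,498.55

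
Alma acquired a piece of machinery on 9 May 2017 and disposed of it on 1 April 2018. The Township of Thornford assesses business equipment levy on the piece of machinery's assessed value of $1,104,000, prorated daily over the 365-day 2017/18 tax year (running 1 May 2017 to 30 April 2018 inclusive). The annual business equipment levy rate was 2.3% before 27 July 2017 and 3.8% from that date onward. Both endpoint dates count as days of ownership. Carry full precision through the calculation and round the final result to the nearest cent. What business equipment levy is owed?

9 May – 26 July 2017: 79 days at 2.3% → $1,104,000 × 2.3% × 79/365 = $5,495.8027
27 July 2017 – 1 April 2018: 249 days at 3.8% → $1,104,000 × 3.8% × 249/365 = $28,619.3096
Total = $34,115.1123

$34,115.11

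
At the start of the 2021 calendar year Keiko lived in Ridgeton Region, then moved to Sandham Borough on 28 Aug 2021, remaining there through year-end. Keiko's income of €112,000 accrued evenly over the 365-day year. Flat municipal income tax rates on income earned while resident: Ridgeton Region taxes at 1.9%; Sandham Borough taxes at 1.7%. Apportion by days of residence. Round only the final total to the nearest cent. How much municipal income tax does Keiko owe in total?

€2,050.67

Ridgeton Region, 1 Jan – 27 Aug 2021: 239 days → €112,000 × 1.9% × 239/365 = €1,393.4027
Sandham Borough, 28 Aug – 31 Dec 2021: 126 days → €112,000 × 1.7% × 126/365 = €657.2712
Total = €2,050.6740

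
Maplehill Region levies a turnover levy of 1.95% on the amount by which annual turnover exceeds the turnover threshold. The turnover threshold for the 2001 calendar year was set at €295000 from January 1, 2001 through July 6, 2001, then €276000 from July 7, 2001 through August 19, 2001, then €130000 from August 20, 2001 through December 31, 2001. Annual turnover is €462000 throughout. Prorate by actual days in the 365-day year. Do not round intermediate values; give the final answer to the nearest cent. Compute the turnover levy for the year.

€4482.38

January 1 – July 6, 2001: 187 days, exemption €295000 → (€462000 − €295000) × 1.95% × 187/365 = €1668.3986
July 7 – August 19, 2001: 44 days, exemption €276000 → (€462000 − €276000) × 1.95% × 44/365 = €437.2274
August 20 – December 31, 2001: 134 days, exemption €130000 → (€462000 − €130000) × 1.95% × 134/365 = €2376.7562
Total = €4482.3822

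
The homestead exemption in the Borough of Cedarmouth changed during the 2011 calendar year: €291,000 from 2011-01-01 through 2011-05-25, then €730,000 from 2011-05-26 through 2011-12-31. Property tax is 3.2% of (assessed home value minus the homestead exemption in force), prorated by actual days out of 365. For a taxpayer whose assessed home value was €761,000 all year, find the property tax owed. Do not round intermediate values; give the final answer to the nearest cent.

€6,572.71

2011-01-01 to 2011-05-25: 145 days, exemption €291,000 → (€761,000 − €291,000) × 3.2% × 145/365 = €5,974.7945
2011-05-26 to 2011-12-31: 220 days, exemption €730,000 → (€761,000 − €730,000) × 3.2% × 220/365 = €597.9178
Total = €6,572.7123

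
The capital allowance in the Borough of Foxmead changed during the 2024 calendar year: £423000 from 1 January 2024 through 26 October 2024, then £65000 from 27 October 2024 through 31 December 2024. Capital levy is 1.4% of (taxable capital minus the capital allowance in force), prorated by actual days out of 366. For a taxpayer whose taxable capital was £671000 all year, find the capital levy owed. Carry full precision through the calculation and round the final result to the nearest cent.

1 January – 26 October 2024: 300 days, exemption £423000 → (£671000 − £423000) × 1.4% × 300/366 = £2845.9016
27 October – 31 December 2024: 66 days, exemption £65000 → (£671000 − £65000) × 1.4% × 66/366 = £1529.9016
Total = £4375.8033

£4375.80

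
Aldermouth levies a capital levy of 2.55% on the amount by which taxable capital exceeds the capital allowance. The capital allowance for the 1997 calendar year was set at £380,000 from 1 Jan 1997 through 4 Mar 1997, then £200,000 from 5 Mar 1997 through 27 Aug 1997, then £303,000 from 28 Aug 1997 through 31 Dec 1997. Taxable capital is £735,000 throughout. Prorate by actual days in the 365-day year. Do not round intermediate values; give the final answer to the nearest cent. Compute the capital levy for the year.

1 Jan – 4 Mar 1997: 63 days, exemption £380,000 → (£735,000 − £380,000) × 2.55% × 63/365 = £1,562.4863
5 Mar – 27 Aug 1997: 176 days, exemption £200,000 → (£735,000 − £200,000) × 2.55% × 176/365 = £6,578.3014
28 Aug – 31 Dec 1997: 126 days, exemption £303,000 → (£735,000 − £303,000) × 2.55% × 126/365 = £3,802.7836
Total = £11,943.5712

£11,943.57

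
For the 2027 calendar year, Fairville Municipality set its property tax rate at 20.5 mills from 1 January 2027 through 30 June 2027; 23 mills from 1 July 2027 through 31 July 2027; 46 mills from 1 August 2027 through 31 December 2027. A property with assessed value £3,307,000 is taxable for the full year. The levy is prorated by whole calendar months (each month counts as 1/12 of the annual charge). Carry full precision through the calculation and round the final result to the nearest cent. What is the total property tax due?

1 January – 30 June 2027: 6 months at 20.5 mills → £3,307,000 × 2.05% × 6/12 = £33,896.7500
1 July – 31 July 2027: 1 month at 23 mills → £3,307,000 × 2.3% × 1/12 = £6,338.4167
1 August – 31 December 2027: 5 months at 46 mills → £3,307,000 × 4.6% × 5/12 = £63,384.1667
Total = £103,619.3333

£103,619.33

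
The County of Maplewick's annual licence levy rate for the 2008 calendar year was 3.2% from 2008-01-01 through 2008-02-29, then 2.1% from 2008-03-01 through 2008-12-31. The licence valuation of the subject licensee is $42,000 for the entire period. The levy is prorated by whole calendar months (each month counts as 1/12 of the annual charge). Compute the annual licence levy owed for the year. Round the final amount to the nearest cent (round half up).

2008-01-01 to 2008-02-29: 2 months at 3.2% → $42,000 × 3.2% × 2/12 = $224.0000
2008-03-01 to 2008-12-31: 10 months at 2.1% → $42,000 × 2.1% × 10/12 = $735.0000
Total = $959.0000

$959.00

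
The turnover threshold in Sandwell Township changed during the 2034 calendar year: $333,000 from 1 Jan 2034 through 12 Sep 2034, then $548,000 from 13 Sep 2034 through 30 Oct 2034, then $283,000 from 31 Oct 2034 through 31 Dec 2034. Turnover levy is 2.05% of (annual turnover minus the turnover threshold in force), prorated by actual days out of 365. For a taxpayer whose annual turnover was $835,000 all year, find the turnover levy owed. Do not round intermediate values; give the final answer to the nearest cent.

1 Jan – 12 Sep 2034: 255 days, exemption $333,000 → ($835,000 − $333,000) × 2.05% × 255/365 = $7,189.6027
13 Sep – 30 Oct 2034: 48 days, exemption $548,000 → ($835,000 − $548,000) × 2.05% × 48/365 = $773.7205
31 Oct – 31 Dec 2034: 62 days, exemption $283,000 → ($835,000 − $283,000) × 2.05% × 62/365 = $1,922.1699
Total = $9,885.4932

$9,885.49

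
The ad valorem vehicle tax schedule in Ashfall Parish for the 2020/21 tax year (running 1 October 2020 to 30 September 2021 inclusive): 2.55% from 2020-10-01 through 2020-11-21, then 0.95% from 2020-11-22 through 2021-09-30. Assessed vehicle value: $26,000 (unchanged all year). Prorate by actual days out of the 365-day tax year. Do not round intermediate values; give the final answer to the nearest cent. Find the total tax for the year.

$306.27

2020-10-01 to 2020-11-21: 52 days at 2.55% → $26,000 × 2.55% × 52/365 = $94.4548
2020-11-22 to 2021-09-30: 313 days at 0.95% → $26,000 × 0.95% × 313/365 = $211.8110
Total = $306.2658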